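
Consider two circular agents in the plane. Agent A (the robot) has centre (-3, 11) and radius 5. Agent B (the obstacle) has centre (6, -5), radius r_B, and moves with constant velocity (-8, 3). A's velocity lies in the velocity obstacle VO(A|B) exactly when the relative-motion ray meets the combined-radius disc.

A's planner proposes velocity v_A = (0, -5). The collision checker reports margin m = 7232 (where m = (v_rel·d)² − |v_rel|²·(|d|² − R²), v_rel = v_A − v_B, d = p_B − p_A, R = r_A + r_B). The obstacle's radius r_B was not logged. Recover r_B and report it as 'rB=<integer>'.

m = 7232
d = (9, -16);  v_rel = (8, -8),  |v_rel|² = 128
v_rel×d = (8)·(-16) − (-8)·(9) = -56
since m = R²·128 − (-56)²:  R² = (3136 + 7232) / 128 = 81
R = √81 = 9  ⇒  r_B = 9 − 5 = 4

rB=4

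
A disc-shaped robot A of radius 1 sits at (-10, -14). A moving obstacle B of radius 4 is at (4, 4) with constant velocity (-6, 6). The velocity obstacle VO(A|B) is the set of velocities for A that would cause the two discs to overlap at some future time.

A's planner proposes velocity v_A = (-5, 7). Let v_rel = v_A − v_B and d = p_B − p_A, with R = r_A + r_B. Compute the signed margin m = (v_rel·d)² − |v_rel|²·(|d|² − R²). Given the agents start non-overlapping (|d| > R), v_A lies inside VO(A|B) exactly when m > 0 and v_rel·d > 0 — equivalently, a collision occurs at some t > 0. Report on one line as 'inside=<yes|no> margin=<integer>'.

d = (14, 18),  |d|² = 520;  R = 1+4 = 5,  c = 520−5² = 495
v_rel = (1, 1),  |v_rel|² = 2;  v_rel·d = (1)·(14) + (1)·(18) = 32
2·t² − 64·t + 495 = 0  ⇒  m = 32² − 2·495 = 34
m = 34 > 0,  v_rel·d = 32 > 0  ⇒  inside

inside=yes margin=34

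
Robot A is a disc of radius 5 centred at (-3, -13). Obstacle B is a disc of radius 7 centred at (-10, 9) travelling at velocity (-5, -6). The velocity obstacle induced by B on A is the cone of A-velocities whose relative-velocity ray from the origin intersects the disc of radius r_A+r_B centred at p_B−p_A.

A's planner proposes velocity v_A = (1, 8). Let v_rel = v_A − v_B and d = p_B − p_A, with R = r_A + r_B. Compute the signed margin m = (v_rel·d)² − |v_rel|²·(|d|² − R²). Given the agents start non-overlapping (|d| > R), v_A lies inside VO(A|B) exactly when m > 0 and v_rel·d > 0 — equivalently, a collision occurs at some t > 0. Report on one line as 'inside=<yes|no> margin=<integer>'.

d = (-7, 22),  |d|² = 533;  R = 5+7 = 12,  c = 533−12² = 389
v_rel = (6, 14),  |v_rel|² = 232;  v_rel·d = (6)·(-7) + (14)·(22) = 266
232·t² − 532·t + 389 = 0  ⇒  m = 266² − 232·389 = -19492
m = -19492 < 0,  v_rel·d = 266 > 0  ⇒  outside

inside=no margin=-19492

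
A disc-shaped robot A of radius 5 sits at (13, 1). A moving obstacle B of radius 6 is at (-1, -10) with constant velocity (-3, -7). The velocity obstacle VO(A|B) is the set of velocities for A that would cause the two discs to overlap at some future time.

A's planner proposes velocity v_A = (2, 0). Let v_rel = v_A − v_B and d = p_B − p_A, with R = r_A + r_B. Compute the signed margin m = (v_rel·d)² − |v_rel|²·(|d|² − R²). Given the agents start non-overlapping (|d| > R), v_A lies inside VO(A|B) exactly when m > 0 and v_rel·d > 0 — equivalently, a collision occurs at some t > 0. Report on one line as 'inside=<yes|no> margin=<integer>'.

d = (-14, -11),  |d|² = 317;  R = 5+6 = 11,  c = 317−11² = 196
v_rel = (5, 7),  |v_rel|² = 74;  v_rel·d = (5)·(-14) + (7)·(-11) = -147
74·t² + 294·t + 196 = 0  ⇒  m = (-147)² − 74·196 = 7105
m = 7105 > 0,  v_rel·d = -147 < 0  ⇒  outside

inside=no margin=7105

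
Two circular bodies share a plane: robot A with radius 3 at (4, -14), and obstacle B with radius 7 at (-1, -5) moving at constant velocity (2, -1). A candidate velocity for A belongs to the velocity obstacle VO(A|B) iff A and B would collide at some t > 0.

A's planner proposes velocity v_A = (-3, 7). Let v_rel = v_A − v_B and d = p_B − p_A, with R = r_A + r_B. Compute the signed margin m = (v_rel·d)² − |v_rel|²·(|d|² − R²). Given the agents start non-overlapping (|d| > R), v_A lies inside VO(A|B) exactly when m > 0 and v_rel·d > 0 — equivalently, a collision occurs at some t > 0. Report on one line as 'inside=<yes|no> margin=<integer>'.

d = (-5, 9),  |d|² = 106;  R = 3+7 = 10,  c = 106−10² = 6
v_rel = (-5, 8),  |v_rel|² = 89;  v_rel·d = (-5)·(-5) + (8)·(9) = 97
89·t² − 194·t + 6 = 0  ⇒  m = 97² − 89·6 = 8875
m = 8875 > 0,  v_rel·d = 97 > 0  ⇒  inside

inside=yes margin=8875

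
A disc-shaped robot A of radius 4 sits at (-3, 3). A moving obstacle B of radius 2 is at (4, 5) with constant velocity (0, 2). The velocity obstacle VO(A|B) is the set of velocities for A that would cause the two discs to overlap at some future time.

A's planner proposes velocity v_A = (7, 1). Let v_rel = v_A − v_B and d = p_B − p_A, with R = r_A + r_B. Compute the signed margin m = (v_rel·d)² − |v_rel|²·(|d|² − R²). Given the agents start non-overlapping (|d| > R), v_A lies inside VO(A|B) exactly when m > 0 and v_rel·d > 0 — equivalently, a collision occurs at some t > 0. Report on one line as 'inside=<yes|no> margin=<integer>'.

d = (7, 2),  |d|² = 53;  R = 4+2 = 6,  c = 53−6² = 17
v_rel = (7, -1),  |v_rel|² = 50;  v_rel·d = (7)·(7) + (-1)·(2) = 47
50·t² − 94·t + 17 = 0  ⇒  m = 47² − 50·17 = 1359
m = 1359 > 0,  v_rel·d = 47 > 0  ⇒  inside

inside=yes margin=1359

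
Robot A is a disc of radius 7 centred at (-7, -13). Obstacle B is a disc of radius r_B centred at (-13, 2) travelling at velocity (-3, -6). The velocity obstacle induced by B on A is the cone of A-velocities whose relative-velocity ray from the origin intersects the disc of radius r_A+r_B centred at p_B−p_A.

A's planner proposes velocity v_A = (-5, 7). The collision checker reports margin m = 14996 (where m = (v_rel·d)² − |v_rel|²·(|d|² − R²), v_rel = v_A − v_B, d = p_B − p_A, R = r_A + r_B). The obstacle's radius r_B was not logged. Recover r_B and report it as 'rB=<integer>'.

m = 14996
d = (-6, 15);  v_rel = (-2, 13),  |v_rel|² = 173
v_rel×d = (-2)·(15) − (13)·(-6) = 48
since m = R²·173 − 48²:  R² = (2304 + 14996) / 173 = 100
R = √100 = 10  ⇒  r_B = 10 − 7 = 3

rB=3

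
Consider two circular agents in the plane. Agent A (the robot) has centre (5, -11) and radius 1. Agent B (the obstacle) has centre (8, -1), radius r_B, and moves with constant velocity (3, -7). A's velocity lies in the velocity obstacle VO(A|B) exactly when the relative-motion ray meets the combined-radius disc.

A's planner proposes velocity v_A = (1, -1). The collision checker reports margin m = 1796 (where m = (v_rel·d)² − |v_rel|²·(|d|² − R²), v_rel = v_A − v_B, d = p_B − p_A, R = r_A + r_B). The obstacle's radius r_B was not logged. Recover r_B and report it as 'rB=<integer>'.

m = 1796
d = (3, 10);  v_rel = (-2, 6),  |v_rel|² = 40
v_rel×d = (-2)·(10) − (6)·(3) = -38
since m = R²·40 − (-38)²:  R² = (1444 + 1796) / 40 = 81
R = √81 = 9  ⇒  r_B = 9 − 1 = 8

rB=8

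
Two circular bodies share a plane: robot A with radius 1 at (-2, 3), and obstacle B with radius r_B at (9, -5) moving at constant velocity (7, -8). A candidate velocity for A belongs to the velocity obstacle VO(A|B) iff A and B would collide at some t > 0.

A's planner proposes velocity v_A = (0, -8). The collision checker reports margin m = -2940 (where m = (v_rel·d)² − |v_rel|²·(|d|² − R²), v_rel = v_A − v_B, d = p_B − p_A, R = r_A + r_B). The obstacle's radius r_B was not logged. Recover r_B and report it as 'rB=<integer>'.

m = -2940
d = (11, -8);  v_rel = (-7, 0),  |v_rel|² = 49
v_rel×d = (-7)·(-8) − (0)·(11) = 56
since m = R²·49 − 56²:  R² = (3136 + -2940) / 49 = 4
R = √4 = 2  ⇒  r_B = 2 − 1 = 1

rB=1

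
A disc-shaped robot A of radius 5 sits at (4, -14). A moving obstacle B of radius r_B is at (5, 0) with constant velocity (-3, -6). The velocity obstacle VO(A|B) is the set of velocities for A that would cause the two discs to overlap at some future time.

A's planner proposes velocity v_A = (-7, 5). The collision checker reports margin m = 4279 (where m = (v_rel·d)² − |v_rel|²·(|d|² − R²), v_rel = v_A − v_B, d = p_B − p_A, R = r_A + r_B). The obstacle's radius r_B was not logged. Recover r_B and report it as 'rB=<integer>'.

m = 4279
d = (1, 14);  v_rel = (-4, 11),  |v_rel|² = 137
v_rel×d = (-4)·(14) − (11)·(1) = -67
since m = R²·137 − (-67)²:  R² = (4489 + 4279) / 137 = 64
R = √64 = 8  ⇒  r_B = 8 − 5 = 3

rB=3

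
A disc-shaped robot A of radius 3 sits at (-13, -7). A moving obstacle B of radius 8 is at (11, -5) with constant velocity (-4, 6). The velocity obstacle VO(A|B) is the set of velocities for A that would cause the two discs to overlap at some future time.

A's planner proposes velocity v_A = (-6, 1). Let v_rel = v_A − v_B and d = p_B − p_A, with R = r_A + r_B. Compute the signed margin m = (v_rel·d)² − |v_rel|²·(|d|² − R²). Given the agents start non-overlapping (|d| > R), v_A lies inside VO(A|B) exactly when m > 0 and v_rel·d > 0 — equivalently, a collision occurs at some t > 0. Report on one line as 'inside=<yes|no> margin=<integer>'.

d = (24, 2),  |d|² = 580;  R = 3+8 = 11,  c = 580−11² = 459
v_rel = (-2, -5),  |v_rel|² = 29;  v_rel·d = (-2)·(24) + (-5)·(2) = -58
29·t² + 116·t + 459 = 0  ⇒  m = (-58)² − 29·459 = -9947
m = -9947 < 0,  v_rel·d = -58 < 0  ⇒  outside

inside=no margin=-9947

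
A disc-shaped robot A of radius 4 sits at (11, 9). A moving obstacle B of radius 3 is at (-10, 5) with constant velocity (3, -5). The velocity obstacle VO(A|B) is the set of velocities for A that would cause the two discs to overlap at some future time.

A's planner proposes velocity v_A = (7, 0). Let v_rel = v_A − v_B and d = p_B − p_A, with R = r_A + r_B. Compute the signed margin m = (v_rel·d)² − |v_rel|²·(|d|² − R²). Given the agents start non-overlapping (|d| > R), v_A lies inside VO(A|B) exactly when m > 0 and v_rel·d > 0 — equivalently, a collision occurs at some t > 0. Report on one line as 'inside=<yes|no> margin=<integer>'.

d = (-21, -4),  |d|² = 457;  R = 4+3 = 7,  c = 457−7² = 408
v_rel = (4, 5),  |v_rel|² = 41;  v_rel·d = (4)·(-21) + (5)·(-4) = -104
41·t² + 208·t + 408 = 0  ⇒  m = (-104)² − 41·408 = -5912
m = -5912 < 0,  v_rel·d = -104 < 0  ⇒  outside

inside=no margin=-5912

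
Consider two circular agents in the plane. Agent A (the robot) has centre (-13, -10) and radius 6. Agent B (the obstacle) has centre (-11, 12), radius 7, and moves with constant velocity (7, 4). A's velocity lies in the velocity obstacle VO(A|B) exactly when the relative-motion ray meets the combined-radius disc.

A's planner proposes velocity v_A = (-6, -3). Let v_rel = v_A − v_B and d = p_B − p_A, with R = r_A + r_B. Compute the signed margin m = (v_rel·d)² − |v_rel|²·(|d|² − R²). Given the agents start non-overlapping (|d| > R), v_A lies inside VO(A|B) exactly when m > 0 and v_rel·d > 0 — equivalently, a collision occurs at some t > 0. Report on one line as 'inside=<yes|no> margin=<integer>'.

d = (2, 22),  |d|² = 488;  R = 6+7 = 13,  c = 488−13² = 319
v_rel = (-13, -7),  |v_rel|² = 218;  v_rel·d = (-13)·(2) + (-7)·(22) = -180
218·t² + 360·t + 319 = 0  ⇒  m = (-180)² − 218·319 = -37142
m = -37142 < 0,  v_rel·d = -180 < 0  ⇒  outside

inside=no margin=-37142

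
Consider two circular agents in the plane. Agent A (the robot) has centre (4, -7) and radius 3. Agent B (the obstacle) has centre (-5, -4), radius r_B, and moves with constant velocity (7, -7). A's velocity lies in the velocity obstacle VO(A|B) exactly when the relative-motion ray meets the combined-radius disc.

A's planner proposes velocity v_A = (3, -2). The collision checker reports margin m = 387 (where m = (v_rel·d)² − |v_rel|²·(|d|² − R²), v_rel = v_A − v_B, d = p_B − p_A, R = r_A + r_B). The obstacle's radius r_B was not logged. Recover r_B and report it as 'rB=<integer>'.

m = 387
d = (-9, 3);  v_rel = (-4, 5),  |v_rel|² = 41
v_rel×d = (-4)·(3) − (5)·(-9) = 33
since m = R²·41 − 33²:  R² = (1089 + 387) / 41 = 36
R = √36 = 6  ⇒  r_B = 6 − 3 = 3

rB=3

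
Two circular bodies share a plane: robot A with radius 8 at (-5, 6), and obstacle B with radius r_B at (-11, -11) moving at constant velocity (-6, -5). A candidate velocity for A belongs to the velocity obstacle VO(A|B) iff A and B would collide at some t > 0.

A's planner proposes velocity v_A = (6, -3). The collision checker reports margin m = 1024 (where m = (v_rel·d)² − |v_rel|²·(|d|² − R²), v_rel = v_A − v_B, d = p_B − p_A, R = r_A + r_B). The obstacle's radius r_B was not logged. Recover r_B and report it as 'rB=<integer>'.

m = 1024
d = (-6, -17);  v_rel = (12, 2),  |v_rel|² = 148
v_rel×d = (12)·(-17) − (2)·(-6) = -192
since m = R²·148 − (-192)²:  R² = (36864 + 1024) / 148 = 256
R = √256 = 16  ⇒  r_B = 16 − 8 = 8

rB=8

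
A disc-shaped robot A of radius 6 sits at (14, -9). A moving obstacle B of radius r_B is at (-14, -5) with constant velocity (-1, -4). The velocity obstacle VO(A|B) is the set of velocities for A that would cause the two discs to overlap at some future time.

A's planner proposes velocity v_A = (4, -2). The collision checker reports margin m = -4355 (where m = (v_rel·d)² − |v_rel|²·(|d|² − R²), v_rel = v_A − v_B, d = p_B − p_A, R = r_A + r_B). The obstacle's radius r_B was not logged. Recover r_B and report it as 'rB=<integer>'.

m = -4355
d = (-28, 4);  v_rel = (5, 2),  |v_rel|² = 29
v_rel×d = (5)·(4) − (2)·(-28) = 76
since m = R²·29 − 76²:  R² = (5776 + -4355) / 29 = 49
R = √49 = 7  ⇒  r_B = 7 − 6 = 1

rB=1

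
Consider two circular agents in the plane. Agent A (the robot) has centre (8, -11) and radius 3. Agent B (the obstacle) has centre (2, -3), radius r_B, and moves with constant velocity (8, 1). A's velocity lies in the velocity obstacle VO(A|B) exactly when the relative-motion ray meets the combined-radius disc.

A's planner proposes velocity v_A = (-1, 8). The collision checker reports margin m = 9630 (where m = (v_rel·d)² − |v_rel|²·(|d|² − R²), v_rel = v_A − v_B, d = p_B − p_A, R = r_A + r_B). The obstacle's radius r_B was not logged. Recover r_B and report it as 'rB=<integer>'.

m = 9630
d = (-6, 8);  v_rel = (-9, 7),  |v_rel|² = 130
v_rel×d = (-9)·(8) − (7)·(-6) = -30
since m = R²·130 − (-30)²:  R² = (900 + 9630) / 130 = 81
R = √81 = 9  ⇒  r_B = 9 − 3 = 6

rB=6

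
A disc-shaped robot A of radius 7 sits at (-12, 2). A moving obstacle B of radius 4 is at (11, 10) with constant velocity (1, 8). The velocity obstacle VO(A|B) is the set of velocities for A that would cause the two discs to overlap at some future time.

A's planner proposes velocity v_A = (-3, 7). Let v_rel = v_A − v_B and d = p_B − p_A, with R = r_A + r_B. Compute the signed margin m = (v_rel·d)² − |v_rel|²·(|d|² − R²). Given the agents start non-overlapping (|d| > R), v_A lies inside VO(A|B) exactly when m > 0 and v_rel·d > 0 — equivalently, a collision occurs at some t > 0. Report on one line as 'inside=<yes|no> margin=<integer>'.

d = (23, 8),  |d|² = 593;  R = 7+4 = 11,  c = 593−11² = 472
v_rel = (-4, -1),  |v_rel|² = 17;  v_rel·d = (-4)·(23) + (-1)·(8) = -100
17·t² + 200·t + 472 = 0  ⇒  m = (-100)² − 17·472 = 1976
m = 1976 > 0,  v_rel·d = -100 < 0  ⇒  outside

inside=no margin=1976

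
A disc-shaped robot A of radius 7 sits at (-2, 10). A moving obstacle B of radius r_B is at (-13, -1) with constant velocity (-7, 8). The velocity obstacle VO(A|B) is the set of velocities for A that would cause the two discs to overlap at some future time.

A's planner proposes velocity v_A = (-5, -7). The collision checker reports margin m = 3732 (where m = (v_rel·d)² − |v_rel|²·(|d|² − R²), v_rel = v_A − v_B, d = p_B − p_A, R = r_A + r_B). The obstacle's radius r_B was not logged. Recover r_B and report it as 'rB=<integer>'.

m = 3732
d = (-11, -11);  v_rel = (2, -15),  |v_rel|² = 229
v_rel×d = (2)·(-11) − (-15)·(-11) = -187
since m = R²·229 − (-187)²:  R² = (34969 + 3732) / 229 = 169
R = √169 = 13  ⇒  r_B = 13 − 7 = 6

rB=6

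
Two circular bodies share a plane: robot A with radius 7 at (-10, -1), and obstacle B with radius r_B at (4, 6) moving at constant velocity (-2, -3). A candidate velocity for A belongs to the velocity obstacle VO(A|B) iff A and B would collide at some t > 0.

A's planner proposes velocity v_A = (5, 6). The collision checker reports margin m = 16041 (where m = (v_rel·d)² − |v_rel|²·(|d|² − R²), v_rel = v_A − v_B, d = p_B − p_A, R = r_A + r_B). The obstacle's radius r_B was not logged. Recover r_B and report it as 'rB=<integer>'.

m = 16041
d = (14, 7);  v_rel = (7, 9),  |v_rel|² = 130
v_rel×d = (7)·(7) − (9)·(14) = -77
since m = R²·130 − (-77)²:  R² = (5929 + 16041) / 130 = 169
R = √169 = 13  ⇒  r_B = 13 − 7 = 6

rB=6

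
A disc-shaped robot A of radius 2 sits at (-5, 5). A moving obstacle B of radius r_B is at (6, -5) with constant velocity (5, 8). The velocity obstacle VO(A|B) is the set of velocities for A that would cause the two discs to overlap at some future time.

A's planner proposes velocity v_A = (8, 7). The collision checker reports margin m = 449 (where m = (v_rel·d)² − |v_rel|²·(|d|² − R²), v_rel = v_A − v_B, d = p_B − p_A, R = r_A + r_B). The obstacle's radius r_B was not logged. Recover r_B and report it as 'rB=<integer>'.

m = 449
d = (11, -10);  v_rel = (3, -1),  |v_rel|² = 10
v_rel×d = (3)·(-10) − (-1)·(11) = -19
since m = R²·10 − (-19)²:  R² = (361 + 449) / 10 = 81
R = √81 = 9  ⇒  r_B = 9 − 2 = 7

rB=7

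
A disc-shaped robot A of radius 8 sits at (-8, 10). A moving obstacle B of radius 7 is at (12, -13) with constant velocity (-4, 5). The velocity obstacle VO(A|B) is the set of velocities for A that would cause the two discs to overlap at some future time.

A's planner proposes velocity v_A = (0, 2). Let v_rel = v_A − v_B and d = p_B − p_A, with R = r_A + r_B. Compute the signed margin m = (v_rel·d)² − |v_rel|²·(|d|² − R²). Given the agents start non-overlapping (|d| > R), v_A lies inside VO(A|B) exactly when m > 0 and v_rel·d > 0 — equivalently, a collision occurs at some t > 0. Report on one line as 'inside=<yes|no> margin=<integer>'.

d = (20, -23),  |d|² = 929;  R = 8+7 = 15,  c = 929−15² = 704
v_rel = (4, -3),  |v_rel|² = 25;  v_rel·d = (4)·(20) + (-3)·(-23) = 149
25·t² − 298·t + 704 = 0  ⇒  m = 149² − 25·704 = 4601
m = 4601 > 0,  v_rel·d = 149 > 0  ⇒  inside

inside=yes margin=4601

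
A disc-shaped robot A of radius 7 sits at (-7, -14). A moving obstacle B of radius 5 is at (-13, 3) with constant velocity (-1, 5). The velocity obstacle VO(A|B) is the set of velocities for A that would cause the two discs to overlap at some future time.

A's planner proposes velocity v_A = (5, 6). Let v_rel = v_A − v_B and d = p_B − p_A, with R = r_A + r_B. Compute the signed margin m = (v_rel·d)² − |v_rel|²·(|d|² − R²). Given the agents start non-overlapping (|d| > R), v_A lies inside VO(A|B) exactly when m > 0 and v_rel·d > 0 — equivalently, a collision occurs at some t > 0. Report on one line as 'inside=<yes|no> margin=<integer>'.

d = (-6, 17),  |d|² = 325;  R = 7+5 = 12,  c = 325−12² = 181
v_rel = (6, 1),  |v_rel|² = 37;  v_rel·d = (6)·(-6) + (1)·(17) = -19
37·t² + 38·t + 181 = 0  ⇒  m = (-19)² − 37·181 = -6336
m = -6336 < 0,  v_rel·d = -19 < 0  ⇒  outside

inside=no margin=-6336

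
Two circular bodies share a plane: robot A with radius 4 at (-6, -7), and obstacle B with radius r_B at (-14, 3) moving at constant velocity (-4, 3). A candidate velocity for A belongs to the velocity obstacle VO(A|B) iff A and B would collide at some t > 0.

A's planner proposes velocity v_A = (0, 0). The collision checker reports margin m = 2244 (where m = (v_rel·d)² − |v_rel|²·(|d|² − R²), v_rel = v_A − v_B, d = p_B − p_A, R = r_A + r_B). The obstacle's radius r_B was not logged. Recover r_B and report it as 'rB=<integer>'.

m = 2244
d = (-8, 10);  v_rel = (4, -3),  |v_rel|² = 25
v_rel×d = (4)·(10) − (-3)·(-8) = 16
since m = R²·25 − 16²:  R² = (256 + 2244) / 25 = 100
R = √100 = 10  ⇒  r_B = 10 − 4 = 6

rB=6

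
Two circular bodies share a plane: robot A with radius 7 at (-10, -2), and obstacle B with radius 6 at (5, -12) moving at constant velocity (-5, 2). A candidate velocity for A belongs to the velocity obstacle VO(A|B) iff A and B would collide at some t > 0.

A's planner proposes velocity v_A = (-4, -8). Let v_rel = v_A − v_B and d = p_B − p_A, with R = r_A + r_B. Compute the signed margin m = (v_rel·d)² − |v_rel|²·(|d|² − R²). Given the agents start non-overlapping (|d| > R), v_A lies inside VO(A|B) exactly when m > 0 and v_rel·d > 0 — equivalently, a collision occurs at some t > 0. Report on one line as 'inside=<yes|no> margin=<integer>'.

d = (15, -10),  |d|² = 325;  R = 7+6 = 13,  c = 325−13² = 156
v_rel = (1, -10),  |v_rel|² = 101;  v_rel·d = (1)·(15) + (-10)·(-10) = 115
101·t² − 230·t + 156 = 0  ⇒  m = 115² − 101·156 = -2531
m = -2531 < 0,  v_rel·d = 115 > 0  ⇒  outside

inside=no margin=-2531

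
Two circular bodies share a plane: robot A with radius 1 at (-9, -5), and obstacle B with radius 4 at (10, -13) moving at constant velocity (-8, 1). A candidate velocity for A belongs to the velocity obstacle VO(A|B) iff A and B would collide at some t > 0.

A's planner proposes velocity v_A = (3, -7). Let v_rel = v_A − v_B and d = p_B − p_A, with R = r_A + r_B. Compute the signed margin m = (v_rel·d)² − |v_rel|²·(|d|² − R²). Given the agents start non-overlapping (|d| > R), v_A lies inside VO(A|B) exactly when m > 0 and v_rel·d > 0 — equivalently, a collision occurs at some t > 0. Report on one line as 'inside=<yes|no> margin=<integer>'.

d = (19, -8),  |d|² = 425;  R = 1+4 = 5,  c = 425−5² = 400
v_rel = (11, -8),  |v_rel|² = 185;  v_rel·d = (11)·(19) + (-8)·(-8) = 273
185·t² − 546·t + 400 = 0  ⇒  m = 273² − 185·400 = 529
m = 529 > 0,  v_rel·d = 273 > 0  ⇒  inside

inside=yes margin=529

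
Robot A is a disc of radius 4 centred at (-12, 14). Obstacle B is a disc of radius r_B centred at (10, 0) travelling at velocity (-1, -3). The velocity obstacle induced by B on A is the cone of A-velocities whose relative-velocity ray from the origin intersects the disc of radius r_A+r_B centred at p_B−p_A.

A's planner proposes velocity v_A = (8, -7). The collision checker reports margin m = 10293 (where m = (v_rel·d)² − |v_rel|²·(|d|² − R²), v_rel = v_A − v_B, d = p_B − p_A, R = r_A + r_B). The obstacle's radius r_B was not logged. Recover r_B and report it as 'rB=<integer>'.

m = 10293
d = (22, -14);  v_rel = (9, -4),  |v_rel|² = 97
v_rel×d = (9)·(-14) − (-4)·(22) = -38
since m = R²·97 − (-38)²:  R² = (1444 + 10293) / 97 = 121
R = √121 = 11  ⇒  r_B = 11 − 4 = 7

rB=7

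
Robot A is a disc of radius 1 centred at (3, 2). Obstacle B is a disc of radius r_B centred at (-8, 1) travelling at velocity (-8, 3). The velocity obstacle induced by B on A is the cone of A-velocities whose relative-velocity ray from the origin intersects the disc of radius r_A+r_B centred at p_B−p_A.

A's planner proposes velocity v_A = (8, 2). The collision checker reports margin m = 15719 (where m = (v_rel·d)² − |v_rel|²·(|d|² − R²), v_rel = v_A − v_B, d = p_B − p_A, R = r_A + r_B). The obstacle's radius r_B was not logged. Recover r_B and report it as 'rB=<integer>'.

m = 15719
d = (-11, -1);  v_rel = (16, -1),  |v_rel|² = 257
v_rel×d = (16)·(-1) − (-1)·(-11) = -27
since m = R²·257 − (-27)²:  R² = (729 + 15719) / 257 = 64
R = √64 = 8  ⇒  r_B = 8 − 1 = 7

rB=7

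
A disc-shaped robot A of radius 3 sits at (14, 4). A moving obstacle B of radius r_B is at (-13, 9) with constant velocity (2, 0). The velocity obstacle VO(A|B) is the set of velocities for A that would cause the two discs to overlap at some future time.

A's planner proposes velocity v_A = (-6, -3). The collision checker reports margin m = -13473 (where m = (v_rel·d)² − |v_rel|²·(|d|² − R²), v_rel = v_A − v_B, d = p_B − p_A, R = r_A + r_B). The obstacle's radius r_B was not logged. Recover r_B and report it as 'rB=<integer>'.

m = -13473
d = (-27, 5);  v_rel = (-8, -3),  |v_rel|² = 73
v_rel×d = (-8)·(5) − (-3)·(-27) = -121
since m = R²·73 − (-121)²:  R² = (14641 + -13473) / 73 = 16
R = √16 = 4  ⇒  r_B = 4 − 3 = 1

rB=1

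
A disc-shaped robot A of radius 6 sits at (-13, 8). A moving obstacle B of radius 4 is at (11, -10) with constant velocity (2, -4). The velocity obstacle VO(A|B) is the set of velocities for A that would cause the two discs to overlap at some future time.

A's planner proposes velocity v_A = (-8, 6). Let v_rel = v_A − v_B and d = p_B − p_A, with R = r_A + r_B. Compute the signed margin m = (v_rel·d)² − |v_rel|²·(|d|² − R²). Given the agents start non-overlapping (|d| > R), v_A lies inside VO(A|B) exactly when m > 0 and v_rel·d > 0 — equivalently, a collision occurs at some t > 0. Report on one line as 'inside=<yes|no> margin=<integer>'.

d = (24, -18),  |d|² = 900;  R = 6+4 = 10,  c = 900−10² = 800
v_rel = (-10, 10),  |v_rel|² = 200;  v_rel·d = (-10)·(24) + (10)·(-18) = -420
200·t² + 840·t + 800 = 0  ⇒  m = (-420)² − 200·800 = 16400
m = 16400 > 0,  v_rel·d = -420 < 0  ⇒  outside

inside=no margin=16400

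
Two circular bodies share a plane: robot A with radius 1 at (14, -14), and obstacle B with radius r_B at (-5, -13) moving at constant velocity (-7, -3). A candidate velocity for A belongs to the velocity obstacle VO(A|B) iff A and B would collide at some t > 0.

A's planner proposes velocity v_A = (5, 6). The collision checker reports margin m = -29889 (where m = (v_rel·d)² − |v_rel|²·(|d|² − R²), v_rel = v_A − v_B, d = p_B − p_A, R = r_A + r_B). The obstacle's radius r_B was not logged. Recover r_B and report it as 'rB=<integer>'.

m = -29889
d = (-19, 1);  v_rel = (12, 9),  |v_rel|² = 225
v_rel×d = (12)·(1) − (9)·(-19) = 183
since m = R²·225 − 183²:  R² = (33489 + -29889) / 225 = 16
R = √16 = 4  ⇒  r_B = 4 − 1 = 3

rB=3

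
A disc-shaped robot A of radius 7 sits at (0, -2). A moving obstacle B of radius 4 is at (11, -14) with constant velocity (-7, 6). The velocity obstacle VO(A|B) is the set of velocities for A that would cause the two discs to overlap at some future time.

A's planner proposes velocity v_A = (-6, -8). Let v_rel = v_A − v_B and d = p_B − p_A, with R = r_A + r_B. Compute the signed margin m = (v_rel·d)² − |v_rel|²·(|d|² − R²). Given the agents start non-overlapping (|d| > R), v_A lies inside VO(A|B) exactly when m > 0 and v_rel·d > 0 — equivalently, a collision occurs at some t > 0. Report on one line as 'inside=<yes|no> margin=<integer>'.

d = (11, -12),  |d|² = 265;  R = 7+4 = 11,  c = 265−11² = 144
v_rel = (1, -14),  |v_rel|² = 197;  v_rel·d = (1)·(11) + (-14)·(-12) = 179
197·t² − 358·t + 144 = 0  ⇒  m = 179² − 197·144 = 3673
m = 3673 > 0,  v_rel·d = 179 > 0  ⇒  inside

inside=yes margin=3673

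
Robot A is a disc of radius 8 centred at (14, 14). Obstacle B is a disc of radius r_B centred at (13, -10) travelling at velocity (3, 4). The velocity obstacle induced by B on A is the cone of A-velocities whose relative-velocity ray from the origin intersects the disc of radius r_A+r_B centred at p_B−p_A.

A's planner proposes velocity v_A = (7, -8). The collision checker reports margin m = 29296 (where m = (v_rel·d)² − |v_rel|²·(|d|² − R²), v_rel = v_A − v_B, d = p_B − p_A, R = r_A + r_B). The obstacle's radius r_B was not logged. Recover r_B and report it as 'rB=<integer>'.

m = 29296
d = (-1, -24);  v_rel = (4, -12),  |v_rel|² = 160
v_rel×d = (4)·(-24) − (-12)·(-1) = -108
since m = R²·160 − (-108)²:  R² = (11664 + 29296) / 160 = 256
R = √256 = 16  ⇒  r_B = 16 − 8 = 8

rB=8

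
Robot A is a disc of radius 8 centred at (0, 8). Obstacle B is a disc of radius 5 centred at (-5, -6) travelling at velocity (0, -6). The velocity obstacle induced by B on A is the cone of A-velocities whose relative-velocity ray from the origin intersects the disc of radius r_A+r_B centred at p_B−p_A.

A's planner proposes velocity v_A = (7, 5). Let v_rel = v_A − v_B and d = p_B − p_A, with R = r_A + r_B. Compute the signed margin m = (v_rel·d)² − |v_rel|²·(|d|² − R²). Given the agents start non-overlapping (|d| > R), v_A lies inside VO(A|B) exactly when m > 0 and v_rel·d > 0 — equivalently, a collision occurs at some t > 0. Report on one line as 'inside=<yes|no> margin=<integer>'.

d = (-5, -14),  |d|² = 221;  R = 8+5 = 13,  c = 221−13² = 52
v_rel = (7, 11),  |v_rel|² = 170;  v_rel·d = (7)·(-5) + (11)·(-14) = -189
170·t² + 378·t + 52 = 0  ⇒  m = (-189)² − 170·52 = 26881
m = 26881 > 0,  v_rel·d = -189 < 0  ⇒  outside

inside=no margin=26881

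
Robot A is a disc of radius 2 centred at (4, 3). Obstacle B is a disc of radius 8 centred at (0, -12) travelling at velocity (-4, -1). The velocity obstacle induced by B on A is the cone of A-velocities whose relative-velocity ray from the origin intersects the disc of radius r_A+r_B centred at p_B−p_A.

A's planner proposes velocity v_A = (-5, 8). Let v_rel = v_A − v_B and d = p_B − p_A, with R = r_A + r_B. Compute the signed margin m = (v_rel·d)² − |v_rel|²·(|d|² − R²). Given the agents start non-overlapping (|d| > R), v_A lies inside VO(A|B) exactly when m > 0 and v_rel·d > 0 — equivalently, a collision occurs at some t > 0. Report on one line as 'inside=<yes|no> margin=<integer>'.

d = (-4, -15),  |d|² = 241;  R = 2+8 = 10,  c = 241−10² = 141
v_rel = (-1, 9),  |v_rel|² = 82;  v_rel·d = (-1)·(-4) + (9)·(-15) = -131
82·t² + 262·t + 141 = 0  ⇒  m = (-131)² − 82·141 = 5599
m = 5599 > 0,  v_rel·d = -131 < 0  ⇒  outside

inside=no margin=5599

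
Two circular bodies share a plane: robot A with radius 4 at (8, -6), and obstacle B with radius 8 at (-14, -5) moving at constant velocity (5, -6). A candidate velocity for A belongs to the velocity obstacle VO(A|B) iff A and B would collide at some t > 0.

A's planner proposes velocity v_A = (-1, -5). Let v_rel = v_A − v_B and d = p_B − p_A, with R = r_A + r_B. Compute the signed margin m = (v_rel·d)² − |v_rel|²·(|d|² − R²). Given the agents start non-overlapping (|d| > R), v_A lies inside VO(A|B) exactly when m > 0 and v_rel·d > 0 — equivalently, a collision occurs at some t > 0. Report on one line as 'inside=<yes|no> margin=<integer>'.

d = (-22, 1),  |d|² = 485;  R = 4+8 = 12,  c = 485−12² = 341
v_rel = (-6, 1),  |v_rel|² = 37;  v_rel·d = (-6)·(-22) + (1)·(1) = 133
37·t² − 266·t + 341 = 0  ⇒  m = 133² − 37·341 = 5072
m = 5072 > 0,  v_rel·d = 133 > 0  ⇒  inside

inside=yes margin=5072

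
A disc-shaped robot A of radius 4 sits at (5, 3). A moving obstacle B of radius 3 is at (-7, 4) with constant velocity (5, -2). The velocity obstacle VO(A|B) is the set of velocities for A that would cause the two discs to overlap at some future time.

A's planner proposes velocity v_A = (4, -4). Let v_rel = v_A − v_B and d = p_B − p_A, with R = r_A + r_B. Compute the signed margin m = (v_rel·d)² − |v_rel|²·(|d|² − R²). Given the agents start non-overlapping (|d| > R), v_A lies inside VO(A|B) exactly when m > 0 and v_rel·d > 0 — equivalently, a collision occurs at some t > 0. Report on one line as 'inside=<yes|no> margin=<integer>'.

d = (-12, 1),  |d|² = 145;  R = 4+3 = 7,  c = 145−7² = 96
v_rel = (-1, -2),  |v_rel|² = 5;  v_rel·d = (-1)·(-12) + (-2)·(1) = 10
5·t² − 20·t + 96 = 0  ⇒  m = 10² − 5·96 = -380
m = -380 < 0,  v_rel·d = 10 > 0  ⇒  outside

inside=no margin=-380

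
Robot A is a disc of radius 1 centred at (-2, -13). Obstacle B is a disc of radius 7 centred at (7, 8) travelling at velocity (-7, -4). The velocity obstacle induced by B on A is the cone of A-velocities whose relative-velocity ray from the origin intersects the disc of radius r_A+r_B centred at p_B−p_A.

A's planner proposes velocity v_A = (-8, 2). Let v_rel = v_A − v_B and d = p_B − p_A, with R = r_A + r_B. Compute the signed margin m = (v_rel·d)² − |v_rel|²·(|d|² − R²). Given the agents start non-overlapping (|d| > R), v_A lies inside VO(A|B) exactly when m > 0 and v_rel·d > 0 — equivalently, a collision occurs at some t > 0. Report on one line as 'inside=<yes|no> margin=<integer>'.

d = (9, 21),  |d|² = 522;  R = 1+7 = 8,  c = 522−8² = 458
v_rel = (-1, 6),  |v_rel|² = 37;  v_rel·d = (-1)·(9) + (6)·(21) = 117
37·t² − 234·t + 458 = 0  ⇒  m = 117² − 37·458 = -3257
m = -3257 < 0,  v_rel·d = 117 > 0  ⇒  outside

inside=no margin=-3257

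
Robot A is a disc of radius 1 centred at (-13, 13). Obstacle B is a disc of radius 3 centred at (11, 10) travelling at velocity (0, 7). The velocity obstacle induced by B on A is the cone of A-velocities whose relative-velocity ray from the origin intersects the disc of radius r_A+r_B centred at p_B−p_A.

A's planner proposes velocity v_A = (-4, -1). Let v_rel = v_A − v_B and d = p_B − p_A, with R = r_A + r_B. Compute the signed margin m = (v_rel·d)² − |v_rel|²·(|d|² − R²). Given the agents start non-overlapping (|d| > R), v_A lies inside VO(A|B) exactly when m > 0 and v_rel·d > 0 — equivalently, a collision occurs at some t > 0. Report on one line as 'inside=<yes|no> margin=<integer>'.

d = (24, -3),  |d|² = 585;  R = 1+3 = 4,  c = 585−4² = 569
v_rel = (-4, -8),  |v_rel|² = 80;  v_rel·d = (-4)·(24) + (-8)·(-3) = -72
80·t² + 144·t + 569 = 0  ⇒  m = (-72)² − 80·569 = -40336
m = -40336 < 0,  v_rel·d = -72 < 0  ⇒  outside

inside=no margin=-40336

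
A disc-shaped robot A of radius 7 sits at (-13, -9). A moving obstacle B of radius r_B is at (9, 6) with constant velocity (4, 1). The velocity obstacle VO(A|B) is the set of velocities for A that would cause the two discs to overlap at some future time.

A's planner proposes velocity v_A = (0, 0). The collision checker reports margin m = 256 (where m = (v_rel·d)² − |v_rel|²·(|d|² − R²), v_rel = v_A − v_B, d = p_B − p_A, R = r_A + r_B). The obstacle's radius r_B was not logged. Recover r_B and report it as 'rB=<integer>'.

m = 256
d = (22, 15);  v_rel = (-4, -1),  |v_rel|² = 17
v_rel×d = (-4)·(15) − (-1)·(22) = -38
since m = R²·17 − (-38)²:  R² = (1444 + 256) / 17 = 100
R = √100 = 10  ⇒  r_B = 10 − 7 = 3

rB=3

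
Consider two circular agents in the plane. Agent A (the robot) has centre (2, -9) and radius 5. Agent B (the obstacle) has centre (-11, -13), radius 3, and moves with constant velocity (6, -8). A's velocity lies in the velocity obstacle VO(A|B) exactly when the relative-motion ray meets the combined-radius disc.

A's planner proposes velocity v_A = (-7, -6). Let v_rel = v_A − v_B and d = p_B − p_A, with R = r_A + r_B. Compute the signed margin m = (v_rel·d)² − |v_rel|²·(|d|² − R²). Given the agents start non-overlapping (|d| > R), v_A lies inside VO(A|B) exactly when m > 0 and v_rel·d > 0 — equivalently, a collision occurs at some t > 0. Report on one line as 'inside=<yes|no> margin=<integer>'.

d = (-13, -4),  |d|² = 185;  R = 5+3 = 8,  c = 185−8² = 121
v_rel = (-13, 2),  |v_rel|² = 173;  v_rel·d = (-13)·(-13) + (2)·(-4) = 161
173·t² − 322·t + 121 = 0  ⇒  m = 161² − 173·121 = 4988
m = 4988 > 0,  v_rel·d = 161 > 0  ⇒  inside

inside=yes margin=4988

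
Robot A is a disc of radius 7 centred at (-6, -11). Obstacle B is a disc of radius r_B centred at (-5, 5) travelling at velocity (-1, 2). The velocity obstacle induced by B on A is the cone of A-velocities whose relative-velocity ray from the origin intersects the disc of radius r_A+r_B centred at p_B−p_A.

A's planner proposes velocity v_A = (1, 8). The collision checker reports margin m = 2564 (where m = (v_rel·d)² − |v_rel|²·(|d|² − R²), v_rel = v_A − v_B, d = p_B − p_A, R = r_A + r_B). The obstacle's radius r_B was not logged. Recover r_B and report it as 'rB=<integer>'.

m = 2564
d = (1, 16);  v_rel = (2, 6),  |v_rel|² = 40
v_rel×d = (2)·(16) − (6)·(1) = 26
since m = R²·40 − 26²:  R² = (676 + 2564) / 40 = 81
R = √81 = 9  ⇒  r_B = 9 − 7 = 2

rB=2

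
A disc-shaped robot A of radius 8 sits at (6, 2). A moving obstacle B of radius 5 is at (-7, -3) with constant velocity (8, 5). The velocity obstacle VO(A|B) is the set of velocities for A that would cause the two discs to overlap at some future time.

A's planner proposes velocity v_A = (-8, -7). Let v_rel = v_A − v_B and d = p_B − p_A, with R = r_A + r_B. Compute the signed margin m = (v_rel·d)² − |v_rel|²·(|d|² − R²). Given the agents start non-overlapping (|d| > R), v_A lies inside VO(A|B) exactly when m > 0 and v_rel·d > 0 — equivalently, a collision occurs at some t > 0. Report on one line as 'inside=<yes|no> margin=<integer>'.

d = (-13, -5),  |d|² = 194;  R = 8+5 = 13,  c = 194−13² = 25
v_rel = (-16, -12),  |v_rel|² = 400;  v_rel·d = (-16)·(-13) + (-12)·(-5) = 268
400·t² − 536·t + 25 = 0  ⇒  m = 268² − 400·25 = 61824
m = 61824 > 0,  v_rel·d = 268 > 0  ⇒  inside

inside=yes margin=61824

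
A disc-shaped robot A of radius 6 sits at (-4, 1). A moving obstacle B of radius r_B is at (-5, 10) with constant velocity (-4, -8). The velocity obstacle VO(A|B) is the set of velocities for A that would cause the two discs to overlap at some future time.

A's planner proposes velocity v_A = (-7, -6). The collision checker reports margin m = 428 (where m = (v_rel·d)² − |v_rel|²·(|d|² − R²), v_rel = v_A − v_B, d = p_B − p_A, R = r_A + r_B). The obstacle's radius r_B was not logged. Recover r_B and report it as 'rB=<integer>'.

m = 428
d = (-1, 9);  v_rel = (-3, 2),  |v_rel|² = 13
v_rel×d = (-3)·(9) − (2)·(-1) = -25
since m = R²·13 − (-25)²:  R² = (625 + 428) / 13 = 81
R = √81 = 9  ⇒  r_B = 9 − 6 = 3

rB=3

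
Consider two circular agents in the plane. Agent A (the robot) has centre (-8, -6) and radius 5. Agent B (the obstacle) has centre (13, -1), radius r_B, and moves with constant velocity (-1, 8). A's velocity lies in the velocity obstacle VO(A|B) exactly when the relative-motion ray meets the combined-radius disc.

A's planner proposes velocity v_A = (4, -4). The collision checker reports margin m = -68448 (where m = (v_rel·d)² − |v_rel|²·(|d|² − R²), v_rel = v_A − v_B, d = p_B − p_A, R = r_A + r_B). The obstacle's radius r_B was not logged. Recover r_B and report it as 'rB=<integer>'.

m = -68448
d = (21, 5);  v_rel = (5, -12),  |v_rel|² = 169
v_rel×d = (5)·(5) − (-12)·(21) = 277
since m = R²·169 − 277²:  R² = (76729 + -68448) / 169 = 49
R = √49 = 7  ⇒  r_B = 7 − 5 = 2

rB=2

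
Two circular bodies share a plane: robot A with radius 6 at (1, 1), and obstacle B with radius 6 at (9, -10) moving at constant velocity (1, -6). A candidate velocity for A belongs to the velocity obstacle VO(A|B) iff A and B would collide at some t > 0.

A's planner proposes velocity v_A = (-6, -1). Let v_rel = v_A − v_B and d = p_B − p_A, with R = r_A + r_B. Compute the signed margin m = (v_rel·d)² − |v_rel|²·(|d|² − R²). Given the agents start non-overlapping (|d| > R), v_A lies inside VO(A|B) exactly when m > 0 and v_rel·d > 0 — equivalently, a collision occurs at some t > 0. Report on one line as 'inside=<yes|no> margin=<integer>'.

d = (8, -11),  |d|² = 185;  R = 6+6 = 12,  c = 185−12² = 41
v_rel = (-7, 5),  |v_rel|² = 74;  v_rel·d = (-7)·(8) + (5)·(-11) = -111
74·t² + 222·t + 41 = 0  ⇒  m = (-111)² − 74·41 = 9287
m = 9287 > 0,  v_rel·d = -111 < 0  ⇒  outside

inside=no margin=9287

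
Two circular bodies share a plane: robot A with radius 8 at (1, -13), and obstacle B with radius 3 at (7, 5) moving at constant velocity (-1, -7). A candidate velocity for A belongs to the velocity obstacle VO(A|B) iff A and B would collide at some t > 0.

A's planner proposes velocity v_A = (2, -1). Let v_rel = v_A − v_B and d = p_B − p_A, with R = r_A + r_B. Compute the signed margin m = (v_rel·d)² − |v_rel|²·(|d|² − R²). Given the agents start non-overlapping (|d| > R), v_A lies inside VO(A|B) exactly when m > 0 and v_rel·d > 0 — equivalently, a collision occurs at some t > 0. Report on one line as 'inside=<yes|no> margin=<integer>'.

d = (6, 18),  |d|² = 360;  R = 8+3 = 11,  c = 360−11² = 239
v_rel = (3, 6),  |v_rel|² = 45;  v_rel·d = (3)·(6) + (6)·(18) = 126
45·t² − 252·t + 239 = 0  ⇒  m = 126² − 45·239 = 5121
m = 5121 > 0,  v_rel·d = 126 > 0  ⇒  inside

inside=yes margin=5121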